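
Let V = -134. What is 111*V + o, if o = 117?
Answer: -14757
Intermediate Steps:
111*V + o = 111*(-134) + 117 = -14874 + 117 = -14757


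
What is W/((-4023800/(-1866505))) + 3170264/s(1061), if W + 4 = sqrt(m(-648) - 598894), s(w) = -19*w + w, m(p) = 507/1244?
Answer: -322477358329/1921163310 + 373301*I*sqrt(231702348619)/500560720 ≈ -167.86 + 358.98*I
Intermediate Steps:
m(p) = 507/1244 (m(p) = 507*(1/1244) = 507/1244)
s(w) = -18*w
W = -4 + I*sqrt(231702348619)/622 (W = -4 + sqrt(507/1244 - 598894) = -4 + sqrt(-745023629/1244) = -4 + I*sqrt(231702348619)/622 ≈ -4.0 + 773.88*I)
W/((-4023800/(-1866505))) + 3170264/s(1061) = (-4 + I*sqrt(231702348619)/622)/((-4023800/(-1866505))) + 3170264/((-18*1061)) = (-4 + I*sqrt(231702348619)/622)/((-4023800*(-1/1866505))) + 3170264/(-19098) = (-4 + I*sqrt(231702348619)/622)/(804760/373301) + 3170264*(-1/19098) = (-4 + I*sqrt(231702348619)/622)*(373301/804760) - 1585132/9549 = (-373301/201190 + 373301*I*sqrt(231702348619)/500560720) - 1585132/9549 = -322477358329/1921163310 + 373301*I*sqrt(231702348619)/500560720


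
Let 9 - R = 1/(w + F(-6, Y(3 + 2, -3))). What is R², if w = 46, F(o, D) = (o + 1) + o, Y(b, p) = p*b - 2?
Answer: 98596/1225 ≈ 80.487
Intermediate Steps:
Y(b, p) = -2 + b*p (Y(b, p) = b*p - 2 = -2 + b*p)
F(o, D) = 1 + 2*o (F(o, D) = (1 + o) + o = 1 + 2*o)
R = 314/35 (R = 9 - 1/(46 + (1 + 2*(-6))) = 9 - 1/(46 + (1 - 12)) = 9 - 1/(46 - 11) = 9 - 1/35 = 314/35 ≈ 8.9714)
R² = (314/35)² = 98596/1225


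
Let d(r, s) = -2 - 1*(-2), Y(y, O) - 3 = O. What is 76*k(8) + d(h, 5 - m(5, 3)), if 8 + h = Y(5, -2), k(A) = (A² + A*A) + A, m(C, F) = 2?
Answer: 10336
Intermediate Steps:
k(A) = A + 2*A² (k(A) = (A² + A²) + A = 2*A² + A = A + 2*A²)
Y(y, O) = 3 + O
h = -7 (h = -8 + (3 - 2) = -8 + 1 = -7)
d(r, s) = 0 (d(r, s) = -2 + 2 = 0)
76*k(8) + d(h, 5 - m(5, 3)) = 76*(8*(1 + 2*8)) + 0 = 76*(8*(1 + 16)) + 0 = 76*(8*17) + 0 = 76*136 + 0 = 10336 + 0 = 10336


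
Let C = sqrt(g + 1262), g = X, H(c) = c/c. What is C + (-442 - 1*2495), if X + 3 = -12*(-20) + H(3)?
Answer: -2937 + 10*sqrt(15) ≈ -2898.3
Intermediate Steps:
H(c) = 1
X = 238 (X = -3 + (-12*(-20) + 1) = -3 + (240 + 1) = -3 + 241 = 238)
g = 238
C = 10*sqrt(15) (C = sqrt(238 + 1262) = sqrt(1500) = 10*sqrt(15) ≈ 38.730)
C + (-442 - 1*2495) = 10*sqrt(15) + (-442 - 1*2495) = 10*sqrt(15) + (-442 - 2495) = 10*sqrt(15) - 2937 = -2937 + 10*sqrt(15)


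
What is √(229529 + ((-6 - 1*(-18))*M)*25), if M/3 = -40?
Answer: √193529 ≈ 439.92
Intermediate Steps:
M = -120 (M = 3*(-40) = -120)
√(229529 + ((-6 - 1*(-18))*M)*25) = √(229529 + ((-6 - 1*(-18))*(-120))*25) = √(229529 + ((-6 + 18)*(-120))*25) = √(229529 + (12*(-120))*25) = √(229529 - 1440*25) = √(229529 - 36000) = √193529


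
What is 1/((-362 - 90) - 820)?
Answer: -1/1272 ≈ -0.00078616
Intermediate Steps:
1/((-362 - 90) - 820) = 1/(-452 - 820) = 1/(-1272) = -1/1272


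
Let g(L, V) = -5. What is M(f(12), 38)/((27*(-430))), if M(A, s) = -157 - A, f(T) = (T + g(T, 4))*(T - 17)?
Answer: 61/5805 ≈ 0.010508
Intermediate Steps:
f(T) = (-17 + T)*(-5 + T) (f(T) = (T - 5)*(T - 17) = (-5 + T)*(-17 + T) = (-17 + T)*(-5 + T))
M(f(12), 38)/((27*(-430))) = (-157 - (85 + 12**2 - 22*12))/((27*(-430))) = (-157 - (85 + 144 - 264))/(-11610) = (-157 - 1*(-35))*(-1/11610) = (-157 + 35)*(-1/11610) = -122*(-1/11610) = 61/5805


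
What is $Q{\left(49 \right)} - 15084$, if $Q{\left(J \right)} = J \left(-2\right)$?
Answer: $-15182$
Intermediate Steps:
$Q{\left(J \right)} = - 2 J$
$Q{\left(49 \right)} - 15084 = \left(-2\right) 49 - 15084 = -98 - 15084 = -15182$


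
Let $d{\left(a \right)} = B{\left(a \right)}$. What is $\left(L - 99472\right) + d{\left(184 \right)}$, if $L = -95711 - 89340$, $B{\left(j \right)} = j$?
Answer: $-284339$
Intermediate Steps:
$d{\left(a \right)} = a$
$L = -185051$ ($L = -95711 - 89340 = -185051$)
$\left(L - 99472\right) + d{\left(184 \right)} = \left(-185051 - 99472\right) + 184 = -284523 + 184 = -284339$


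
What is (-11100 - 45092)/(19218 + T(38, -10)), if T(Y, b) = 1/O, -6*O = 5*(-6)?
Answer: -280960/96091 ≈ -2.9239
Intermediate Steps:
O = 5 (O = -5*(-6)/6 = -⅙*(-30) = 5)
T(Y, b) = ⅕ (T(Y, b) = 1/5 = ⅕)
(-11100 - 45092)/(19218 + T(38, -10)) = (-11100 - 45092)/(19218 + ⅕) = -56192/96091/5 = -56192*5/96091 = -280960/96091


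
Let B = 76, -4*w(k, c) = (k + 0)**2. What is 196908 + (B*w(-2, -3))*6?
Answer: 196452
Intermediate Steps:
w(k, c) = -k**2/4 (w(k, c) = -(k + 0)**2/4 = -k**2/4)
196908 + (B*w(-2, -3))*6 = 196908 + (76*(-1/4*(-2)**2))*6 = 196908 + (76*(-1/4*4))*6 = 196908 + (76*(-1))*6 = 196908 - 76*6 = 196908 - 456 = 196452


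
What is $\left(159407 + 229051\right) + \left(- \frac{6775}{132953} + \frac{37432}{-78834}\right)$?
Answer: $\frac{2035753502837135}{5240608401} \approx 3.8846 \cdot 10^{5}$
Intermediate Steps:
$\left(159407 + 229051\right) + \left(- \frac{6775}{132953} + \frac{37432}{-78834}\right) = 388458 + \left(\left(-6775\right) \frac{1}{132953} + 37432 \left(- \frac{1}{78834}\right)\right) = 388458 - \frac{2755398523}{5240608401} = \frac{2035753502837135}{5240608401}$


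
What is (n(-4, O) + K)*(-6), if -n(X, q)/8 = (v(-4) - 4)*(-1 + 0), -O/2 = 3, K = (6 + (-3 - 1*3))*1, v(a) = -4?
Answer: 384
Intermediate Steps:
K = 0 (K = (6 + (-3 - 3))*1 = (6 - 6)*1 = 0*1 = 0)
O = -6 (O = -2*3 = -6)
n(X, q) = -64 (n(X, q) = -8*(-4 - 4)*(-1 + 0) = -(-64)*(-1) = -8*8 = -64)
(n(-4, O) + K)*(-6) = (-64 + 0)*(-6) = -64*(-6) = 384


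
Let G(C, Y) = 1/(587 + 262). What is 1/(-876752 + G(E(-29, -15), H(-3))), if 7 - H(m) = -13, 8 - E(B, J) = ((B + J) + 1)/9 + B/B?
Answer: -849/744362447 ≈ -1.1406e-6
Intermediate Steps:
E(B, J) = 62/9 - B/9 - J/9 (E(B, J) = 8 - (((B + J) + 1)/9 + B/B) = 8 - ((1 + B + J)*(⅑) + 1) = 8 - ((⅑ + B/9 + J/9) + 1) = 8 - (10/9 + B/9 + J/9) = 8 + (-10/9 - B/9 - J/9) = 62/9 - B/9 - J/9)
H(m) = 20 (H(m) = 7 - 1*(-13) = 7 + 13 = 20)
G(C, Y) = 1/849
1/(-876752 + G(E(-29, -15), H(-3))) = 1/(-876752 + 1/849) = 1/(-744362447/849) = -849/744362447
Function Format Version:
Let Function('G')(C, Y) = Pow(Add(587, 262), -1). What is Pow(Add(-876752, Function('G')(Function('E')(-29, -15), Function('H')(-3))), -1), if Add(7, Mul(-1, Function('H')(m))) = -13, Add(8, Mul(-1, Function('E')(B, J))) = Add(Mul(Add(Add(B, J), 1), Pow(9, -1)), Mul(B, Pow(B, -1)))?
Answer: Rational(-849, 744362447) ≈ -1.1406e-6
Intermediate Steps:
Function('E')(B, J) = Add(Rational(62, 9), Mul(Rational(-1, 9), B), Mul(Rational(-1, 9), J)) (Function('E')(B, J) = Add(8, Mul(-1, Add(Mul(Add(Add(B, J), 1), Pow(9, -1)), Mul(B, Pow(B, -1))))) = Add(8, Mul(-1, Add(Mul(Add(1, B, J), Rational(1, 9)), 1))) = Add(8, Mul(-1, Add(Add(Rational(1, 9), Mul(Rational(1, 9), B), Mul(Rational(1, 9), J)), 1))) = Add(8, Mul(-1, Add(Rational(10, 9), Mul(Rational(1, 9), B), Mul(Rational(1, 9), J)))) = Add(8, Add(Rational(-10, 9), Mul(Rational(-1, 9), B), Mul(Rational(-1, 9), J))) = Add(Rational(62, 9), Mul(Rational(-1, 9), B), Mul(Rational(-1, 9), J)))
Function('H')(m) = 20 (Function('H')(m) = Add(7, Mul(-1, -13)) = Add(7, 13) = 20)
Function('G')(C, Y) = Rational(1, 849) (Function('G')(C, Y) = Pow(849, -1) = Rational(1, 849))
Pow(Add(-876752, Function('G')(Function('E')(-29, -15), Function('H')(-3))), -1) = Pow(Add(-876752, Rational(1, 849)), -1) = Pow(Rational(-744362447, 849), -1) = Rational(-849, 744362447)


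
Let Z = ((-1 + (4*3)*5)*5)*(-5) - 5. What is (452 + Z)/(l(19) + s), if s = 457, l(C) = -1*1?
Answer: -257/114 ≈ -2.2544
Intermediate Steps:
Z = -1480 (Z = ((-1 + 12*5)*5)*(-5) - 5 = ((-1 + 60)*5)*(-5) - 5 = (59*5)*(-5) - 5 = 295*(-5) - 5 = -1475 - 5 = -1480)
l(C) = -1
(452 + Z)/(l(19) + s) = (452 - 1480)/(-1 + 457) = -1028/456 = -1028*1/456 = -257/114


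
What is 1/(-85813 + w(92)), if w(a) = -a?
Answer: -1/85905 ≈ -1.1641e-5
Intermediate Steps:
1/(-85813 + w(92)) = 1/(-85813 - 1*92) = 1/(-85813 - 92) = 1/(-85905) = -1/85905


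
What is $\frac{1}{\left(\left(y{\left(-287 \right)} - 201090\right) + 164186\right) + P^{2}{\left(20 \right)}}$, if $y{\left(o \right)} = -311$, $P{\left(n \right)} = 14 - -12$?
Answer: $- \frac{1}{36539} \approx -2.7368 \cdot 10^{-5}$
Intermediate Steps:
$P{\left(n \right)} = 26$ ($P{\left(n \right)} = 14 + 12 = 26$)
$\frac{1}{\left(\left(y{\left(-287 \right)} - 201090\right) + 164186\right) + P^{2}{\left(20 \right)}} = \frac{1}{\left(\left(-311 - 201090\right) + 164186\right) + 26^{2}} = \frac{1}{\left(-201401 + 164186\right) + 676} = \frac{1}{-37215 + 676} = \frac{1}{-36539} = - \frac{1}{36539}$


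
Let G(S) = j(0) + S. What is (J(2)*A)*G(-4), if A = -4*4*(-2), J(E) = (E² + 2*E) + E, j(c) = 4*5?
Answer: 5120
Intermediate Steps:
j(c) = 20
J(E) = E² + 3*E
A = 32 (A = -16*(-2) = 32)
G(S) = 20 + S
(J(2)*A)*G(-4) = ((2*(3 + 2))*32)*(20 - 4) = ((2*5)*32)*16 = (10*32)*16 = 320*16 = 5120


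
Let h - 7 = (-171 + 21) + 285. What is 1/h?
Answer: 1/142 ≈ 0.0070423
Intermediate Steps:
h = 142 (h = 7 + ((-171 + 21) + 285) = 7 + (-150 + 285) = 7 + 135 = 142)
1/h = 1/142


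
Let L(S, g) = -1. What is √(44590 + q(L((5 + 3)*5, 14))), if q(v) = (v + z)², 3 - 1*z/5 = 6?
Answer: √44846 ≈ 211.77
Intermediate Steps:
z = -15 (z = 15 - 5*6 = 15 - 30 = -15)
q(v) = (-15 + v)² (q(v) = (v - 15)² = (-15 + v)²)
√(44590 + q(L((5 + 3)*5, 14))) = √(44590 + (-15 - 1)²) = √(44590 + (-16)²) = √(44590 + 256) = √44846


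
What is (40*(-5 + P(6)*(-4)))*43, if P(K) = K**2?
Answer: -256280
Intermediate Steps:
(40*(-5 + P(6)*(-4)))*43 = (40*(-5 + 6**2*(-4)))*43 = (40*(-5 + 36*(-4)))*43 = (40*(-5 - 144))*43 = (40*(-149))*43 = -5960*43 = -256280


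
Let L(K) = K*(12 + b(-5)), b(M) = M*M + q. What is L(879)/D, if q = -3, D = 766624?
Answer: 14943/383312 ≈ 0.038984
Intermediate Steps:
b(M) = -3 + M**2 (b(M) = M*M - 3 = M**2 - 3 = -3 + M**2)
L(K) = 34*K (L(K) = K*(12 + (-3 + (-5)**2)) = K*(12 + (-3 + 25)) = K*(12 + 22) = K*34 = 34*K)
L(879)/D = (34*879)/766624 = 29886*(1/766624) = 14943/383312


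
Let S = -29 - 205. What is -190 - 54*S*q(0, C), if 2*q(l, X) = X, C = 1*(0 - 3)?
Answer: -19144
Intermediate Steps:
C = -3 (C = 1*(-3) = -3)
S = -234
q(l, X) = X/2
-190 - 54*S*q(0, C) = -190 - (-12636)*(½)*(-3) = -190 - (-12636)*(-3)/2 = -190 - 54*351 = -190 - 18954 = -19144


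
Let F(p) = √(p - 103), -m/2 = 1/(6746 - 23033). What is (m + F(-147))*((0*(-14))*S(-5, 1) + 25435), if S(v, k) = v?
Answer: 50870/16287 + 127175*I*√10 ≈ 3.1233 + 4.0216e+5*I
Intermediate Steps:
m = 2/16287 (m = -2/(6746 - 23033) = -2/(-16287) = -2*(-1/16287) = 2/16287 ≈ 0.00012280)
F(p) = √(-103 + p)
(m + F(-147))*((0*(-14))*S(-5, 1) + 25435) = (2/16287 + √(-103 - 147))*((0*(-14))*(-5) + 25435) = (2/16287 + √(-250))*(0*(-5) + 25435) = (2/16287 + 5*I*√10)*(0 + 25435) = (2/16287 + 5*I*√10)*25435 = 50870/16287 + 127175*I*√10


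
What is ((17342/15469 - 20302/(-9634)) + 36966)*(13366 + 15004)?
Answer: 78151732125927870/74514173 ≈ 1.0488e+9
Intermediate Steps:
((17342/15469 - 20302/(-9634)) + 36966)*(13366 + 15004) = ((17342*(1/15469) - 20302*(-1/9634)) + 36966)*28370 = ((17342/15469 + 10151/4817) + 36966)*28370 = (240562233/74514173 + 36966)*28370 = (2754731481351/74514173)*28370 = 78151732125927870/74514173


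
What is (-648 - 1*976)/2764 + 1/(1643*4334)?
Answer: -2891028681/4920446542 ≈ -0.58755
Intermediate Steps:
(-648 - 1*976)/2764 + 1/(1643*4334) = (-648 - 976)*(1/2764) + (1/1643)*(1/4334) = -1624*1/2764 + 1/7120762 = -406/691 + 1/7120762 = -2891028681/4920446542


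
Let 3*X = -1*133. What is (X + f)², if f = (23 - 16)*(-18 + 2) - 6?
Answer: 237169/9 ≈ 26352.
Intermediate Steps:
X = -133/3 (X = (-1*133)/3 = (⅓)*(-133) = -133/3 ≈ -44.333)
f = -118 (f = 7*(-16) - 6 = -112 - 6 = -118)
(X + f)² = (-133/3 - 118)² = (-487/3)² = 237169/9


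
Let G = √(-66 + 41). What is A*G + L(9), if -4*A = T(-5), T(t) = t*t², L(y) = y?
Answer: 9 + 625*I/4 ≈ 9.0 + 156.25*I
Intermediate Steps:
T(t) = t³
A = 125/4 (A = -¼*(-5)³ = -¼*(-125) = 125/4 ≈ 31.250)
G = 5*I (G = √(-25) = 5*I ≈ 5.0*I)
A*G + L(9) = 125*(5*I)/4 + 9 = 625*I/4 + 9 = 9 + 625*I/4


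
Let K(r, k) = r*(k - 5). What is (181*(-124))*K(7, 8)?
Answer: -471324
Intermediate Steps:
K(r, k) = r*(-5 + k)
(181*(-124))*K(7, 8) = (181*(-124))*(7*(-5 + 8)) = -157108*3 = -22444*21 = -471324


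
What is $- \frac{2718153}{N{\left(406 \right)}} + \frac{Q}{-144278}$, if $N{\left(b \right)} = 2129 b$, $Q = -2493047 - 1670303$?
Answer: $\frac{1603260907183}{62355075986} \approx 25.712$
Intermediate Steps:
$Q = -4163350$
$- \frac{2718153}{N{\left(406 \right)}} + \frac{Q}{-144278} = - \frac{2718153}{2129 \cdot 406} - \frac{4163350}{-144278} = - \frac{2718153}{864374} - - \frac{2081675}{72139} = \left(-2718153\right) \frac{1}{864374} + \frac{2081675}{72139} = - \frac{2718153}{864374} + \frac{2081675}{72139} = \frac{1603260907183}{62355075986}$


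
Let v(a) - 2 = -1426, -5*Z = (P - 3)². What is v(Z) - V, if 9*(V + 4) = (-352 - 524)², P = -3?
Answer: -86684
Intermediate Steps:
Z = -36/5 (Z = -(-3 - 3)²/5 = -⅕*(-6)² = -⅕*36 = -36/5 ≈ -7.2000)
v(a) = -1424 (v(a) = 2 - 1426 = -1424)
V = 85260 (V = -4 + (-352 - 524)²/9 = -4 + (⅑)*(-876)² = -4 + (⅑)*767376 = -4 + 85264 = 85260)
v(Z) - V = -1424 - 1*85260 = -1424 - 85260 = -86684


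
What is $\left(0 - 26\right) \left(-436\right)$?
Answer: $11336$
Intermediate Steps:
$\left(0 - 26\right) \left(-436\right) = \left(-26\right) \left(-436\right) = 11336$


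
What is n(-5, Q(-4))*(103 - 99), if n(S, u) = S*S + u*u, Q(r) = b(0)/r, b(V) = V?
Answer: 100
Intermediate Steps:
Q(r) = 0 (Q(r) = 0/r = 0)
n(S, u) = S² + u²
n(-5, Q(-4))*(103 - 99) = ((-5)² + 0²)*(103 - 99) = (25 + 0)*4 = 25*4 = 100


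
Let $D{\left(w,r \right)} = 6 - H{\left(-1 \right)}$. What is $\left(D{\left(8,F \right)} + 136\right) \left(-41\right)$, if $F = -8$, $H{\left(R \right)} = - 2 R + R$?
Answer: $-5781$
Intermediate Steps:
$H{\left(R \right)} = - R$
$D{\left(w,r \right)} = 5$ ($D{\left(w,r \right)} = 6 - \left(-1\right) \left(-1\right) = 6 - 1 = 5$)
$\left(D{\left(8,F \right)} + 136\right) \left(-41\right) = \left(5 + 136\right) \left(-41\right) = 141 \left(-41\right) = -5781$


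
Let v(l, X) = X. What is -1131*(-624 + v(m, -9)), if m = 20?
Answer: 715923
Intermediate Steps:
-1131*(-624 + v(m, -9)) = -1131*(-624 - 9) = -1131*(-633) = 715923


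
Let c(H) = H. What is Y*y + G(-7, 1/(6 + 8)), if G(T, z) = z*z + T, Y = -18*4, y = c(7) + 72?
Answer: -1116219/196 ≈ -5695.0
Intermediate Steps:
y = 79 (y = 7 + 72 = 79)
Y = -72
G(T, z) = T + z² (G(T, z) = z² + T = T + z²)
Y*y + G(-7, 1/(6 + 8)) = -72*79 + (-7 + (1/(6 + 8))²) = -5688 + (-7 + (1/14)²) = -5688 + (-7 + 1/196) = -5688 - 1371/196 = -1116219/196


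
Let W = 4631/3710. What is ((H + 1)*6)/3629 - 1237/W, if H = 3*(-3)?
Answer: -16654683118/16805899 ≈ -991.00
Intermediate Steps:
H = -9
W = 4631/3710 (W = 4631*(1/3710) = 4631/3710 ≈ 1.2482)
((H + 1)*6)/3629 - 1237/W = ((-9 + 1)*6)/3629 - 1237/4631/3710 = -8*6*(1/3629) - 1237*3710/4631 = -48*1/3629 - 4589270/4631 = -48/3629 - 4589270/4631 = -16654683118/16805899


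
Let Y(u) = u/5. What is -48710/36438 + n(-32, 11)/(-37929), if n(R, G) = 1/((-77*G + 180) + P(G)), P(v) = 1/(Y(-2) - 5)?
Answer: -5546875489739/4149395505438 ≈ -1.3368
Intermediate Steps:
Y(u) = u/5 (Y(u) = u*(⅕) = u/5)
P(v) = -5/27 (P(v) = 1/((⅕)*(-2) - 5) = 1/(-⅖ - 5) = 1/(-27/5) = -5/27)
n(R, G) = 1/(4855/27 - 77*G) (n(R, G) = 1/((-77*G + 180) - 5/27) = 1/((180 - 77*G) - 5/27) = 1/(4855/27 - 77*G))
-48710/36438 + n(-32, 11)/(-37929) = -48710/36438 - 27/(-4855 + 2079*11)/(-37929) = -48710*1/36438 - 27/(-4855 + 22869)*(-1/37929) = -24355/18219 - 27/18014*(-1/37929) = -24355/18219 + 9/227751002 = -5546875489739/4149395505438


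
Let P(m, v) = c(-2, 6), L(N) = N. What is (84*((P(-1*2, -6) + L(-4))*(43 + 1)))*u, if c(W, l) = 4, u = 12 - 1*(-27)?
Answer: 0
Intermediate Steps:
u = 39 (u = 12 + 27 = 39)
P(m, v) = 4
(84*((P(-1*2, -6) + L(-4))*(43 + 1)))*u = (84*((4 - 4)*(43 + 1)))*39 = (84*(0*44))*39 = (84*0)*39 = 0*39 = 0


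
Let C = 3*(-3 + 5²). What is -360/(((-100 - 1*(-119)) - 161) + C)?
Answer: 90/19 ≈ 4.7368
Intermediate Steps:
C = 66 (C = 3*(-3 + 25) = 3*22 = 66)
-360/(((-100 - 1*(-119)) - 161) + C) = -360/(((-100 - 1*(-119)) - 161) + 66) = -360/(((-100 + 119) - 161) + 66) = -360/((19 - 161) + 66) = -360/(-142 + 66) = -360/(-76) = -360*(-1/76) = 90/19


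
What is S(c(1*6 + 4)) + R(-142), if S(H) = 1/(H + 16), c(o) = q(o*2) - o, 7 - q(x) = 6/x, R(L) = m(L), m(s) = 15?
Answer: 1915/127 ≈ 15.079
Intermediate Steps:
R(L) = 15
q(x) = 7 - 6/x
c(o) = 7 - o - 3/o (c(o) = (7 - 6*1/(2*o)) - o = (7 - 3/o) - o = 7 - o - 3/o)
S(H) = 1/(16 + H)
S(c(1*6 + 4)) + R(-142) = 1/(16 + (7 - (1*6 + 4) - 3/(1*6 + 4))) + 15 = 1/(16 + (7 - (6 + 4) - 3/(6 + 4))) + 15 = 1/(16 + (7 - 1*10 - 3/10)) + 15 = 1/(16 + (7 - 10 - 3*⅒)) + 15 = 1/(16 + (7 - 10 - 3/10)) + 15 = 1/(16 - 33/10) + 15 = 1/(127/10) + 15 = 10/127 + 15 = 1915/127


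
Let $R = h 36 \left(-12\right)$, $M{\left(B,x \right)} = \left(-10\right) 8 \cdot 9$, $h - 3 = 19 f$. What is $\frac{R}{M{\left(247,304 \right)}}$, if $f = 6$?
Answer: $\frac{351}{5} \approx 70.2$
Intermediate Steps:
$h = 117$ ($h = 3 + 19 \cdot 6 = 3 + 114 = 117$)
$M{\left(B,x \right)} = -720$ ($M{\left(B,x \right)} = \left(-80\right) 9 = -720$)
$R = -50544$ ($R = 117 \cdot 36 \left(-12\right) = 4212 \left(-12\right) = -50544$)
$\frac{R}{M{\left(247,304 \right)}} = - \frac{50544}{-720} = \left(-50544\right) \left(- \frac{1}{720}\right) = \frac{351}{5}$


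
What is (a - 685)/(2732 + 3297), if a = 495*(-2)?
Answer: -1675/6029 ≈ -0.27782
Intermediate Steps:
a = -990
(a - 685)/(2732 + 3297) = (-990 - 685)/(2732 + 3297) = -1675/6029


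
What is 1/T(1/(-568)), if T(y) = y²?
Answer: 322624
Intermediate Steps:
1/T(1/(-568)) = 1/((1/(-568))²) = 1/((-1/568)²) = 1/(1/322624) = 322624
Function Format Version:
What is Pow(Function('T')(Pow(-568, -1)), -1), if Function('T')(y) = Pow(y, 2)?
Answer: 322624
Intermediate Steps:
Pow(Function('T')(Pow(-568, -1)), -1) = Pow(Pow(Pow(-568, -1), 2), -1) = Pow(Pow(Rational(-1, 568), 2), -1) = Pow(Rational(1, 322624), -1) = 322624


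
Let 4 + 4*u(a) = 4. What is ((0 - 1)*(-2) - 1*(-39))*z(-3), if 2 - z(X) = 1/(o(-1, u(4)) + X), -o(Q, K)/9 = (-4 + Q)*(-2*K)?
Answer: 287/3 ≈ 95.667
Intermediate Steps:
u(a) = 0 (u(a) = -1 + (¼)*4 = -1 + 1 = 0)
o(Q, K) = 18*K*(-4 + Q) (o(Q, K) = -9*(-4 + Q)*(-2*K) = -(-18)*K*(-4 + Q) = 18*K*(-4 + Q))
z(X) = 2 - 1/X (z(X) = 2 - 1/(18*0*(-4 - 1) + X) = 2 - 1/(18*0*(-5) + X) = 2 - 1/(0 + X) = 2 - 1/X)
((0 - 1)*(-2) - 1*(-39))*z(-3) = ((0 - 1)*(-2) - 1*(-39))*(2 - 1/(-3)) = (-1*(-2) + 39)*(2 - 1*(-⅓)) = (2 + 39)*(2 + ⅓) = 41*(7/3) = 287/3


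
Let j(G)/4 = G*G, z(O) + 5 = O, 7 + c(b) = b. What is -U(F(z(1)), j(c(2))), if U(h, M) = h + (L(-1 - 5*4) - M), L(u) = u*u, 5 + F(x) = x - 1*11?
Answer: -321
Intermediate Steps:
c(b) = -7 + b
z(O) = -5 + O
F(x) = -16 + x (F(x) = -5 + (x - 1*11) = -5 + (x - 11) = -5 + (-11 + x) = -16 + x)
j(G) = 4*G² (j(G) = 4*(G*G) = 4*G²)
L(u) = u²
U(h, M) = 441 + h - M (U(h, M) = h + ((-1 - 5*4)² - M) = h + ((-1 - 20)² - M) = h + ((-21)² - M) = h + (441 - M) = 441 + h - M)
-U(F(z(1)), j(c(2))) = -(441 + (-16 + (-5 + 1)) - 4*(-7 + 2)²) = -(441 + (-16 - 4) - 4*(-5)²) = -(441 - 20 - 4*25) = -(441 - 20 - 1*100) = -(441 - 20 - 100) = -1*321 = -321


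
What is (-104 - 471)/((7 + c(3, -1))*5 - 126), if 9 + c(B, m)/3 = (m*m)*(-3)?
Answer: 575/271 ≈ 2.1218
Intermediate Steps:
c(B, m) = -27 - 9*m² (c(B, m) = -27 + 3*((m*m)*(-3)) = -27 + 3*(m²*(-3)) = -27 + 3*(-3*m²) = -27 - 9*m²)
(-104 - 471)/((7 + c(3, -1))*5 - 126) = (-104 - 471)/((7 + (-27 - 9*(-1)²))*5 - 126) = -575/((7 + (-27 - 9*1))*5 - 126) = -575/((7 + (-27 - 9))*5 - 126) = -575/((7 - 36)*5 - 126) = -575/(-29*5 - 126) = -575/(-145 - 126) = -575/(-271) = -575*(-1/271) = 575/271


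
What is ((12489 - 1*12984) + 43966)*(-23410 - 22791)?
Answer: -2008403671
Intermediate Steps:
((12489 - 1*12984) + 43966)*(-23410 - 22791) = ((12489 - 12984) + 43966)*(-46201) = (-495 + 43966)*(-46201) = 43471*(-46201) = -2008403671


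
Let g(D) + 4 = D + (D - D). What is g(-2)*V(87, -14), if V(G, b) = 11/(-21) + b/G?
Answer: 834/203 ≈ 4.1084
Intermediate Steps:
V(G, b) = -11/21 + b/G (V(G, b) = 11*(-1/21) + b/G = -11/21 + b/G)
g(D) = -4 + D (g(D) = -4 + (D + (D - D)) = -4 + (D + 0) = -4 + D)
g(-2)*V(87, -14) = (-4 - 2)*(-11/21 - 14/87) = -6*(-11/21 - 14*1/87) = -6*(-11/21 - 14/87) = -6*(-139/203) = 834/203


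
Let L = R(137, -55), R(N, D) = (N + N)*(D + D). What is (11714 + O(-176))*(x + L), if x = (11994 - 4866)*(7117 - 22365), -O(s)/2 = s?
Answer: -1311789988344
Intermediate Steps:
R(N, D) = 4*D*N (R(N, D) = (2*N)*(2*D) = 4*D*N)
O(s) = -2*s
L = -30140 (L = 4*(-55)*137 = -30140)
x = -108687744 (x = 7128*(-15248) = -108687744)
(11714 + O(-176))*(x + L) = (11714 - 2*(-176))*(-108687744 - 30140) = (11714 + 352)*(-108717884) = 12066*(-108717884) = -1311789988344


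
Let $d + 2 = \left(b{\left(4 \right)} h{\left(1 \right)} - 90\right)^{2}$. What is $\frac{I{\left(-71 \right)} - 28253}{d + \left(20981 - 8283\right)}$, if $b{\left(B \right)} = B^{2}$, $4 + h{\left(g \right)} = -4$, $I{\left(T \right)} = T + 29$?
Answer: $- \frac{5659}{12044} \approx -0.46986$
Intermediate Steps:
$I{\left(T \right)} = 29 + T$
$h{\left(g \right)} = -8$ ($h{\left(g \right)} = -4 - 4 = -8$)
$d = 47522$ ($d = -2 + \left(4^{2} \left(-8\right) - 90\right)^{2} = -2 + \left(16 \left(-8\right) - 90\right)^{2} = -2 + \left(-128 - 90\right)^{2} = -2 + \left(-218\right)^{2} = -2 + 47524 = 47522$)
$\frac{I{\left(-71 \right)} - 28253}{d + \left(20981 - 8283\right)} = \frac{\left(29 - 71\right) - 28253}{47522 + \left(20981 - 8283\right)} = \frac{-42 - 28253}{47522 + 12698} = - \frac{28295}{60220} = \left(-28295\right) \frac{1}{60220} = - \frac{5659}{12044}$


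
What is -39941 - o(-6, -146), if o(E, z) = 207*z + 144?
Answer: -9863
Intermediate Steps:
o(E, z) = 144 + 207*z
-39941 - o(-6, -146) = -39941 - (144 + 207*(-146)) = -39941 - (144 - 30222) = -39941 - 1*(-30078) = -39941 + 30078 = -9863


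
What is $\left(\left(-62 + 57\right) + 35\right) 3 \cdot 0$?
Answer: $0$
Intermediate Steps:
$\left(\left(-62 + 57\right) + 35\right) 3 \cdot 0 = \left(-5 + 35\right) 0 = 30 \cdot 0 = 0$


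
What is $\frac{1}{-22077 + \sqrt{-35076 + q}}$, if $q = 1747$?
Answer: $- \frac{22077}{487427258} - \frac{i \sqrt{33329}}{487427258} \approx -4.5293 \cdot 10^{-5} - 3.7454 \cdot 10^{-7} i$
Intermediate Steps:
$\frac{1}{-22077 + \sqrt{-35076 + q}} = \frac{1}{-22077 + \sqrt{-35076 + 1747}} = \frac{1}{-22077 + \sqrt{-33329}} = \frac{1}{-22077 + i \sqrt{33329}}$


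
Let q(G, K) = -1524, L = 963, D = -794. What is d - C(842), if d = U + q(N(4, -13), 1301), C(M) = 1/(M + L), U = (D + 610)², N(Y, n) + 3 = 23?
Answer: 58359259/1805 ≈ 32332.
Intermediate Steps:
N(Y, n) = 20 (N(Y, n) = -3 + 23 = 20)
U = 33856 (U = (-794 + 610)² = (-184)² = 33856)
C(M) = 1/(963 + M) (C(M) = 1/(M + 963) = 1/(963 + M))
d = 32332 (d = 33856 - 1524 = 32332)
d - C(842) = 32332 - 1/(963 + 842) = 32332 - 1/1805 = 58359259/1805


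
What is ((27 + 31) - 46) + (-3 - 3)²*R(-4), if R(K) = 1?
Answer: 48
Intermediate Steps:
((27 + 31) - 46) + (-3 - 3)²*R(-4) = ((27 + 31) - 46) + (-3 - 3)²*1 = (58 - 46) + (-6)²*1 = 12 + 36*1 = 12 + 36 = 48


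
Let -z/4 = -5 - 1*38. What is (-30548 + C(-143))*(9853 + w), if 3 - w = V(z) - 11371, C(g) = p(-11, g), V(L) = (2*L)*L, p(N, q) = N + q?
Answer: 1164864582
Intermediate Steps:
z = 172 (z = -4*(-5 - 1*38) = -4*(-5 - 38) = -4*(-43) = 172)
V(L) = 2*L²
C(g) = -11 + g
w = -47794 (w = 3 - (2*172² - 11371) = 3 - (2*29584 - 11371) = 3 - (59168 - 11371) = 3 - 1*47797 = 3 - 47797 = -47794)
(-30548 + C(-143))*(9853 + w) = (-30548 + (-11 - 143))*(9853 - 47794) = (-30548 - 154)*(-37941) = -30702*(-37941) = 1164864582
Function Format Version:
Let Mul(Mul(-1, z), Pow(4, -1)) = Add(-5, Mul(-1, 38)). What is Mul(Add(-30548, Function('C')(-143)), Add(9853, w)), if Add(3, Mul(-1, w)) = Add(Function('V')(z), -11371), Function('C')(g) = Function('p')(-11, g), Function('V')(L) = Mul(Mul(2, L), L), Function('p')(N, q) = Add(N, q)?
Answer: 1164864582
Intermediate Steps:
z = 172 (z = Mul(-4, Add(-5, Mul(-1, 38))) = Mul(-4, Add(-5, -38)) = Mul(-4, -43) = 172)
Function('V')(L) = Mul(2, Pow(L, 2))
Function('C')(g) = Add(-11, g)
w = -47794 (w = Add(3, Mul(-1, Add(Mul(2, Pow(172, 2)), -11371))) = Add(3, Mul(-1, Add(Mul(2, 29584), -11371))) = Add(3, Mul(-1, Add(59168, -11371))) = Add(3, Mul(-1, 47797)) = Add(3, -47797) = -47794)
Mul(Add(-30548, Function('C')(-143)), Add(9853, w)) = Mul(Add(-30548, Add(-11, -143)), Add(9853, -47794)) = Mul(Add(-30548, -154), -37941) = Mul(-30702, -37941) = 1164864582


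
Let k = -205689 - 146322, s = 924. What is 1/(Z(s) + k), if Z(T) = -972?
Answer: -1/352983 ≈ -2.8330e-6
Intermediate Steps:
k = -352011
1/(Z(s) + k) = 1/(-972 - 352011) = 1/(-352983) = -1/352983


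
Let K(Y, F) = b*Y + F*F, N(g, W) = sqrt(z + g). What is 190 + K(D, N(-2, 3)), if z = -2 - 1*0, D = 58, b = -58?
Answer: -3178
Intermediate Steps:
z = -2 (z = -2 + 0 = -2)
N(g, W) = sqrt(-2 + g)
K(Y, F) = F**2 - 58*Y (K(Y, F) = -58*Y + F*F = -58*Y + F**2 = F**2 - 58*Y)
190 + K(D, N(-2, 3)) = 190 + ((sqrt(-2 - 2))**2 - 58*58) = 190 + ((sqrt(-4))**2 - 3364) = 190 + ((2*I)**2 - 3364) = 190 + (-4 - 3364) = 190 - 3368 = -3178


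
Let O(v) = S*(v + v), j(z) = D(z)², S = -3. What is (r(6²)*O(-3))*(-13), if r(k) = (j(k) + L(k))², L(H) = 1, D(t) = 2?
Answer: -5850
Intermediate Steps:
j(z) = 4 (j(z) = 2² = 4)
r(k) = 25 (r(k) = (4 + 1)² = 5² = 25)
O(v) = -6*v (O(v) = -3*(v + v) = -6*v)
(r(6²)*O(-3))*(-13) = (25*(-6*(-3)))*(-13) = (25*18)*(-13) = 450*(-13) = -5850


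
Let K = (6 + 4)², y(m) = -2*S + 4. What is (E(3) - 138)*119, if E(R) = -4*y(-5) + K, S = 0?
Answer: -6426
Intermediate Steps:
y(m) = 4 (y(m) = -2*0 + 4 = 0 + 4 = 4)
K = 100 (K = 10² = 100)
E(R) = 84 (E(R) = -4*4 + 100 = -16 + 100 = 84)
(E(3) - 138)*119 = (84 - 138)*119 = -54*119 = -6426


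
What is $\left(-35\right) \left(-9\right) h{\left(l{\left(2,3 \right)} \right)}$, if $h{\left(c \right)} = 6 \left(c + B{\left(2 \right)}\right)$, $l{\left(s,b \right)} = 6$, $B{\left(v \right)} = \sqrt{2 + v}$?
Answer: $15120$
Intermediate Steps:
$h{\left(c \right)} = 12 + 6 c$ ($h{\left(c \right)} = 6 \left(c + \sqrt{2 + 2}\right) = 6 \left(c + \sqrt{4}\right) = 6 \left(c + 2\right) = 6 \left(2 + c\right) = 12 + 6 c$)
$\left(-35\right) \left(-9\right) h{\left(l{\left(2,3 \right)} \right)} = \left(-35\right) \left(-9\right) \left(12 + 6 \cdot 6\right) = 315 \left(12 + 36\right) = 315 \cdot 48 = 15120$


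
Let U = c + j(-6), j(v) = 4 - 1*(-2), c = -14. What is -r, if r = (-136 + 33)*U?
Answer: -824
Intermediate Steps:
j(v) = 6 (j(v) = 4 + 2 = 6)
U = -8 (U = -14 + 6 = -8)
r = 824 (r = (-136 + 33)*(-8) = -103*(-8) = 824)
-r = -1*824 = -824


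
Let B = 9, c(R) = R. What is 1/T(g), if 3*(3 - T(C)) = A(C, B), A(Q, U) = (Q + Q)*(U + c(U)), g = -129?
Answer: 1/1551 ≈ 0.00064475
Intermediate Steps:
A(Q, U) = 4*Q*U (A(Q, U) = (Q + Q)*(U + U) = (2*Q)*(2*U) = 4*Q*U)
T(C) = 3 - 12*C (T(C) = 3 - 4*C*9/3 = 3 - 12*C)
1/T(g) = 1/(3 - 12*(-129)) = 1/(3 + 1548) = 1/1551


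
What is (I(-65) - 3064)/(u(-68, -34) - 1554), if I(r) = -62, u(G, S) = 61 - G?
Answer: 1042/475 ≈ 2.1937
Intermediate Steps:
(I(-65) - 3064)/(u(-68, -34) - 1554) = (-62 - 3064)/((61 - 1*(-68)) - 1554) = -3126/((61 + 68) - 1554) = -3126/(129 - 1554) = -3126/(-1425) = -3126*(-1/1425) = 1042/475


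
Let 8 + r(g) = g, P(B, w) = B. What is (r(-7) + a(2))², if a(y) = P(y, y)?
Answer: 169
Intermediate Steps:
r(g) = -8 + g
a(y) = y
(r(-7) + a(2))² = ((-8 - 7) + 2)² = (-15 + 2)² = (-13)² = 169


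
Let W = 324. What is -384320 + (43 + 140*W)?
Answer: -338917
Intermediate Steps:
-384320 + (43 + 140*W) = -384320 + (43 + 140*324) = -384320 + (43 + 45360) = -384320 + 45403 = -338917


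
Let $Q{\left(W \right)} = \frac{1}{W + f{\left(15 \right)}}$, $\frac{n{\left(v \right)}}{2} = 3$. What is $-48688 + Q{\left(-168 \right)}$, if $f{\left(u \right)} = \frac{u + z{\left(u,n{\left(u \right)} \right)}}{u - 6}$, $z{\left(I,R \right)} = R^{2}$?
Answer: $- \frac{23711059}{487} \approx -48688.0$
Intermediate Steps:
$n{\left(v \right)} = 6$ ($n{\left(v \right)} = 2 \cdot 3 = 6$)
$f{\left(u \right)} = \frac{36 + u}{-6 + u}$ ($f{\left(u \right)} = \frac{u + 6^{2}}{u - 6} = \frac{u + 36}{-6 + u} = \frac{36 + u}{-6 + u}$)
$Q{\left(W \right)} = \frac{1}{\frac{17}{3} + W}$ ($Q{\left(W \right)} = \frac{1}{W + \frac{36 + 15}{-6 + 15}} = \frac{1}{W + \frac{1}{9} \cdot 51} = \frac{1}{W + \frac{17}{3}} = \frac{1}{\frac{17}{3} + W}$)
$-48688 + Q{\left(-168 \right)} = -48688 + \frac{3}{17 + 3 \left(-168\right)} = -48688 + \frac{3}{17 - 504} = -48688 + \frac{3}{-487} = -48688 + 3 \left(- \frac{1}{487}\right) = -48688 - \frac{3}{487} = - \frac{23711059}{487}$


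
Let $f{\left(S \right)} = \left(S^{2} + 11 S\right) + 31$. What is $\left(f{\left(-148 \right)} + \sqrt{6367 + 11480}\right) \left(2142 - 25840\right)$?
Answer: $-481235286 - 71094 \sqrt{1983} \approx -4.844 \cdot 10^{8}$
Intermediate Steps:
$f{\left(S \right)} = 31 + S^{2} + 11 S$
$\left(f{\left(-148 \right)} + \sqrt{6367 + 11480}\right) \left(2142 - 25840\right) = \left(\left(31 + \left(-148\right)^{2} + 11 \left(-148\right)\right) + \sqrt{6367 + 11480}\right) \left(2142 - 25840\right) = \left(\left(31 + 21904 - 1628\right) + \sqrt{17847}\right) \left(-23698\right) = \left(20307 + 3 \sqrt{1983}\right) \left(-23698\right) = -481235286 - 71094 \sqrt{1983}$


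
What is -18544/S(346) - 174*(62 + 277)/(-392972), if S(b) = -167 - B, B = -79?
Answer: 455778971/2161346 ≈ 210.88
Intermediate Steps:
S(b) = -88 (S(b) = -167 - 1*(-79) = -167 + 79 = -88)
-18544/S(346) - 174*(62 + 277)/(-392972) = -18544/(-88) - 174*(62 + 277)/(-392972) = -18544*(-1/88) - 174*339*(-1/392972) = 2318/11 - 58986*(-1/392972) = 2318/11 + 29493/196486 = 455778971/2161346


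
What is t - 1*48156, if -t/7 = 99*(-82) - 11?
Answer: 8747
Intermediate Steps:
t = 56903 (t = -7*(99*(-82) - 11) = -7*(-8118 - 11) = -7*(-8129) = 56903)
t - 1*48156 = 56903 - 1*48156 = 56903 - 48156 = 8747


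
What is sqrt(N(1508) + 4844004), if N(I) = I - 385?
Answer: sqrt(4845127) ≈ 2201.2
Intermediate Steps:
N(I) = -385 + I
sqrt(N(1508) + 4844004) = sqrt((-385 + 1508) + 4844004) = sqrt(1123 + 4844004) = sqrt(4845127)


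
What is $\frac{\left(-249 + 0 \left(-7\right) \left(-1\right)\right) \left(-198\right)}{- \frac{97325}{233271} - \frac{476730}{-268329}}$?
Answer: $\frac{1028659510929006}{28364054635} \approx 36266.0$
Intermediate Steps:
$\frac{\left(-249 + 0 \left(-7\right) \left(-1\right)\right) \left(-198\right)}{- \frac{97325}{233271} - \frac{476730}{-268329}} = \frac{\left(-249 + 0 \left(-1\right)\right) \left(-198\right)}{\left(-97325\right) \frac{1}{233271} - - \frac{158910}{89443}} = \frac{\left(-249 + 0\right) \left(-198\right)}{- \frac{97325}{233271} + \frac{158910}{89443}} = \frac{\left(-249\right) \left(-198\right)}{\frac{28364054635}{20864458053}} = 49302 \cdot \frac{20864458053}{28364054635} = \frac{1028659510929006}{28364054635}$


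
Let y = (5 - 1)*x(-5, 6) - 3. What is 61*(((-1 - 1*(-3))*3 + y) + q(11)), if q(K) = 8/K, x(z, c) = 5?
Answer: 15921/11 ≈ 1447.4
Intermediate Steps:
y = 17 (y = (5 - 1)*5 - 3 = 4*5 - 3 = 20 - 3 = 17)
61*(((-1 - 1*(-3))*3 + y) + q(11)) = 61*(((-1 - 1*(-3))*3 + 17) + 8/11) = 61*(((-1 + 3)*3 + 17) + 8*(1/11)) = 61*((2*3 + 17) + 8/11) = 61*((6 + 17) + 8/11) = 61*(23 + 8/11) = 61*(261/11) = 15921/11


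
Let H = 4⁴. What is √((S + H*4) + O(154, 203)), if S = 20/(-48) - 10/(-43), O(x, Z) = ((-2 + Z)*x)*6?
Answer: √12430681617/258 ≈ 432.14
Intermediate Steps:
O(x, Z) = 6*x*(-2 + Z) (O(x, Z) = (x*(-2 + Z))*6 = 6*x*(-2 + Z))
S = -95/516 (S = 20*(-1/48) - 10*(-1/43) = -5/12 + 10/43 = -95/516 ≈ -0.18411)
H = 256
√((S + H*4) + O(154, 203)) = √((-95/516 + 256*4) + 6*154*(-2 + 203)) = √((-95/516 + 1024) + 6*154*201) = √(528289/516 + 185724) = √(96361873/516) = √12430681617/258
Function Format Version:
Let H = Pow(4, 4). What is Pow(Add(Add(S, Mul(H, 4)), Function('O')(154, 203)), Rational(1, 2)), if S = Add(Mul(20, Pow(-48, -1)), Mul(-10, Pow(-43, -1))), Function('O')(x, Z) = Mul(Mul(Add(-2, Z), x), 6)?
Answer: Mul(Rational(1, 258), Pow(12430681617, Rational(1, 2))) ≈ 432.14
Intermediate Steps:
Function('O')(x, Z) = Mul(6, x, Add(-2, Z)) (Function('O')(x, Z) = Mul(Mul(x, Add(-2, Z)), 6) = Mul(6, x, Add(-2, Z)))
S = Rational(-95, 516) (S = Add(Mul(20, Rational(-1, 48)), Mul(-10, Rational(-1, 43))) = Add(Rational(-5, 12), Rational(10, 43)) = Rational(-95, 516) ≈ -0.18411)
H = 256
Pow(Add(Add(S, Mul(H, 4)), Function('O')(154, 203)), Rational(1, 2)) = Pow(Add(Add(Rational(-95, 516), Mul(256, 4)), Mul(6, 154, Add(-2, 203))), Rational(1, 2)) = Pow(Add(Add(Rational(-95, 516), 1024), Mul(6, 154, 201)), Rational(1, 2)) = Pow(Add(Rational(528289, 516), 185724), Rational(1, 2)) = Pow(Rational(96361873, 516), Rational(1, 2)) = Mul(Rational(1, 258), Pow(12430681617, Rational(1, 2)))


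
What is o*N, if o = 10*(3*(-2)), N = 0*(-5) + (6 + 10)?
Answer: -960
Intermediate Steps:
N = 16 (N = 0 + 16 = 16)
o = -60 (o = 10*(-6) = -60)
o*N = -60*16 = -960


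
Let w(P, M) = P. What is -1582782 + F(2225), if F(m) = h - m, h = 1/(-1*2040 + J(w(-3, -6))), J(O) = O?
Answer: -3238169302/2043 ≈ -1.5850e+6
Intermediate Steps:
h = -1/2043 (h = 1/(-1*2040 - 3) = 1/(-2040 - 3) = 1/(-2043) = -1/2043 ≈ -0.00048948)
F(m) = -1/2043 - m
-1582782 + F(2225) = -1582782 + (-1/2043 - 1*2225) = -1582782 + (-1/2043 - 2225) = -1582782 - 4545676/2043 = -3238169302/2043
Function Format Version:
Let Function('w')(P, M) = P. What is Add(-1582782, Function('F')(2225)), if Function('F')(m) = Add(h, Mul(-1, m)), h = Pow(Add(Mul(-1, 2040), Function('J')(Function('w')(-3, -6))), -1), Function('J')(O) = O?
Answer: Rational(-3238169302, 2043) ≈ -1.5850e+6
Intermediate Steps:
h = Rational(-1, 2043) (h = Pow(Add(Mul(-1, 2040), -3), -1) = Pow(Add(-2040, -3), -1) = Pow(-2043, -1) = Rational(-1, 2043) ≈ -0.00048948)
Function('F')(m) = Add(Rational(-1, 2043), Mul(-1, m))
Add(-1582782, Function('F')(2225)) = Add(-1582782, Add(Rational(-1, 2043), Mul(-1, 2225))) = Add(-1582782, Add(Rational(-1, 2043), -2225)) = Add(-1582782, Rational(-4545676, 2043)) = Rational(-3238169302, 2043)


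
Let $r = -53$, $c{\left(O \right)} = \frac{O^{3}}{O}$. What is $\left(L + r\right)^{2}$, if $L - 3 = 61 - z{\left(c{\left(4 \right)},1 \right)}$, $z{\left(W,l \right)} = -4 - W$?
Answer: $961$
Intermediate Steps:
$c{\left(O \right)} = O^{2}$
$L = 84$ ($L = 3 + \left(61 - \left(-4 - 4^{2}\right)\right) = 3 + \left(61 - \left(-4 - 16\right)\right) = 3 + \left(61 - -20\right) = 3 + \left(61 + 20\right) = 3 + 81 = 84$)
$\left(L + r\right)^{2} = \left(84 - 53\right)^{2} = 31^{2} = 961$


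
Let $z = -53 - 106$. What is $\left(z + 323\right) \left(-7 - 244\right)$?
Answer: $-41164$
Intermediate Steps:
$z = -159$
$\left(z + 323\right) \left(-7 - 244\right) = \left(-159 + 323\right) \left(-7 - 244\right) = 164 \left(-251\right) = -41164$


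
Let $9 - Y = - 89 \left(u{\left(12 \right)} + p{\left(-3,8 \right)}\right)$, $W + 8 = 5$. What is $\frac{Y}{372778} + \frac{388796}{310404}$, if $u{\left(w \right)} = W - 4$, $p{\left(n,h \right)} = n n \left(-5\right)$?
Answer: $\frac{35875209803}{28927945578} \approx 1.2402$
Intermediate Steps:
$W = -3$ ($W = -8 + 5 = -3$)
$p{\left(n,h \right)} = - 5 n^{2}$ ($p{\left(n,h \right)} = n^{2} \left(-5\right) = - 5 n^{2}$)
$u{\left(w \right)} = -7$ ($u{\left(w \right)} = -3 - 4 = -7$)
$Y = -4619$ ($Y = 9 - - 89 \left(-7 - 5 \left(-3\right)^{2}\right) = 9 - - 89 \left(-7 - 45\right) = 9 - \left(-89\right) \left(-52\right) = 9 - 4628 = -4619$)
$\frac{Y}{372778} + \frac{388796}{310404} = - \frac{4619}{372778} + \frac{388796}{310404} = \left(-4619\right) \frac{1}{372778} + 388796 \cdot \frac{1}{310404} = - \frac{4619}{372778} + \frac{97199}{77601} = \frac{35875209803}{28927945578}$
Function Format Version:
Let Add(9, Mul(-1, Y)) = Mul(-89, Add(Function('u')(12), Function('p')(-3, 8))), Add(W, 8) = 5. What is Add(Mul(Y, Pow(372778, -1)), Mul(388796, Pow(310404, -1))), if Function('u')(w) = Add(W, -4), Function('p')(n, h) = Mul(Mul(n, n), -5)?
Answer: Rational(35875209803, 28927945578) ≈ 1.2402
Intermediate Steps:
W = -3 (W = Add(-8, 5) = -3)
Function('p')(n, h) = Mul(-5, Pow(n, 2)) (Function('p')(n, h) = Mul(Pow(n, 2), -5) = Mul(-5, Pow(n, 2)))
Function('u')(w) = -7 (Function('u')(w) = Add(-3, -4) = -7)
Y = -4619 (Y = Add(9, Mul(-1, Mul(-89, Add(-7, Mul(-5, Pow(-3, 2)))))) = Add(9, Mul(-1, Mul(-89, Add(-7, Mul(-5, 9))))) = Add(9, Mul(-1, Mul(-89, Add(-7, -45)))) = Add(9, Mul(-1, Mul(-89, -52))) = Add(9, Mul(-1, 4628)) = Add(9, -4628) = -4619)
Add(Mul(Y, Pow(372778, -1)), Mul(388796, Pow(310404, -1))) = Add(Mul(-4619, Pow(372778, -1)), Mul(388796, Pow(310404, -1))) = Add(Mul(-4619, Rational(1, 372778)), Mul(388796, Rational(1, 310404))) = Add(Rational(-4619, 372778), Rational(97199, 77601)) = Rational(35875209803, 28927945578)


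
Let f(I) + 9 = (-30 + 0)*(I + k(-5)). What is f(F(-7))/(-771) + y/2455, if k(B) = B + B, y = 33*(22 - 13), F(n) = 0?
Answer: -161806/630935 ≈ -0.25645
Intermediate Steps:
y = 297 (y = 33*9 = 297)
k(B) = 2*B
f(I) = 291 - 30*I (f(I) = -9 + (-30 + 0)*(I + 2*(-5)) = -9 - 30*(I - 10) = -9 - 30*(-10 + I) = -9 + (300 - 30*I) = 291 - 30*I)
f(F(-7))/(-771) + y/2455 = (291 - 30*0)/(-771) + 297/2455 = (291 + 0)*(-1/771) + 297*(1/2455) = 291*(-1/771) + 297/2455 = -97/257 + 297/2455 = -161806/630935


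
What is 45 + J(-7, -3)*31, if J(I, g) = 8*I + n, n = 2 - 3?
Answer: -1722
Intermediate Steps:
n = -1
J(I, g) = -1 + 8*I (J(I, g) = 8*I - 1 = -1 + 8*I)
45 + J(-7, -3)*31 = 45 + (-1 + 8*(-7))*31 = 45 + (-1 - 56)*31 = 45 - 57*31 = 45 - 1767 = -1722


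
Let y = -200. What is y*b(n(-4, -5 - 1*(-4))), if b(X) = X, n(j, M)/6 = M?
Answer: 1200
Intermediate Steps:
n(j, M) = 6*M
y*b(n(-4, -5 - 1*(-4))) = -1200*(-5 - 1*(-4)) = -1200*(-5 + 4) = -1200*(-1) = -200*(-6) = 1200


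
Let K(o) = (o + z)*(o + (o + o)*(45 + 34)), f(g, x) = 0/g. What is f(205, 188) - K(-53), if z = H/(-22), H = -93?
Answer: -9042171/22 ≈ -4.1101e+5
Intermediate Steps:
f(g, x) = 0
z = 93/22 (z = -93/(-22) = -93*(-1/22) = 93/22 ≈ 4.2273)
K(o) = 159*o*(93/22 + o) (K(o) = (o + 93/22)*(o + (o + o)*(45 + 34)) = (93/22 + o)*(o + (2*o)*79) = (93/22 + o)*(o + 158*o) = (93/22 + o)*(159*o) = 159*o*(93/22 + o))
f(205, 188) - K(-53) = 0 - 159*(-53)*(93 + 22*(-53))/22 = 0 - 159*(-53)*(93 - 1166)/22 = 0 - 159*(-53)*(-1073)/22 = 0 - 1*9042171/22 = 0 - 9042171/22 = -9042171/22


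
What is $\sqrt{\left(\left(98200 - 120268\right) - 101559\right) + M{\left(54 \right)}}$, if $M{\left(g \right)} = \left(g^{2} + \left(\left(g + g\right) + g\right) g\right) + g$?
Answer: $73 i \sqrt{21} \approx 334.53 i$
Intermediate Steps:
$M{\left(g \right)} = g + 4 g^{2}$ ($M{\left(g \right)} = \left(g^{2} + \left(2 g + g\right) g\right) + g = \left(g^{2} + 3 g g\right) + g = \left(g^{2} + 3 g^{2}\right) + g = 4 g^{2} + g = g + 4 g^{2}$)
$\sqrt{\left(\left(98200 - 120268\right) - 101559\right) + M{\left(54 \right)}} = \sqrt{\left(\left(98200 - 120268\right) - 101559\right) + 54 \left(1 + 4 \cdot 54\right)} = \sqrt{\left(-22068 - 101559\right) + 54 \left(1 + 216\right)} = \sqrt{-123627 + 54 \cdot 217} = \sqrt{-123627 + 11718} = \sqrt{-111909} = 73 i \sqrt{21}$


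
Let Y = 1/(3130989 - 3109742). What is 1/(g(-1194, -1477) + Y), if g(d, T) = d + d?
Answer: -21247/50737835 ≈ -0.00041876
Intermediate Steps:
g(d, T) = 2*d
Y = 1/21247 ≈ 4.7065e-5
1/(g(-1194, -1477) + Y) = 1/(2*(-1194) + 1/21247) = 1/(-2388 + 1/21247) = 1/(-50737835/21247) = -21247/50737835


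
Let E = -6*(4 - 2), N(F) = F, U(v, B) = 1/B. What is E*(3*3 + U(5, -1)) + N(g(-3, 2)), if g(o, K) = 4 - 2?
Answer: -94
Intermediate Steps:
g(o, K) = 2
E = -12 ≈ -12.000
E*(3*3 + U(5, -1)) + N(g(-3, 2)) = -12*(3*3 + 1/(-1)) + 2 = -12*(9 - 1) + 2 = -12*8 + 2 = -96 + 2 = -94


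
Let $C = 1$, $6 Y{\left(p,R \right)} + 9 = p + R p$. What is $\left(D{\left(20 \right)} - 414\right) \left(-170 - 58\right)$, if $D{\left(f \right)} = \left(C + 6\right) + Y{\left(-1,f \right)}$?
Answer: $93936$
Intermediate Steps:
$Y{\left(p,R \right)} = - \frac{3}{2} + \frac{p}{6} + \frac{R p}{6}$ ($Y{\left(p,R \right)} = - \frac{3}{2} + \frac{p + R p}{6} = - \frac{3}{2} + \left(\frac{p}{6} + \frac{R p}{6}\right) = - \frac{3}{2} + \frac{p}{6} + \frac{R p}{6}$)
$D{\left(f \right)} = \frac{16}{3} - \frac{f}{6}$ ($D{\left(f \right)} = \left(1 + 6\right) + \left(- \frac{3}{2} + \frac{1}{6} \left(-1\right) + \frac{1}{6} f \left(-1\right)\right) = 7 - \left(\frac{5}{3} + \frac{f}{6}\right) = \frac{16}{3} - \frac{f}{6}$)
$\left(D{\left(20 \right)} - 414\right) \left(-170 - 58\right) = \left(\left(\frac{16}{3} - \frac{10}{3}\right) - 414\right) \left(-170 - 58\right) = \left(2 - 414\right) \left(-228\right) = \left(-412\right) \left(-228\right) = 93936$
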